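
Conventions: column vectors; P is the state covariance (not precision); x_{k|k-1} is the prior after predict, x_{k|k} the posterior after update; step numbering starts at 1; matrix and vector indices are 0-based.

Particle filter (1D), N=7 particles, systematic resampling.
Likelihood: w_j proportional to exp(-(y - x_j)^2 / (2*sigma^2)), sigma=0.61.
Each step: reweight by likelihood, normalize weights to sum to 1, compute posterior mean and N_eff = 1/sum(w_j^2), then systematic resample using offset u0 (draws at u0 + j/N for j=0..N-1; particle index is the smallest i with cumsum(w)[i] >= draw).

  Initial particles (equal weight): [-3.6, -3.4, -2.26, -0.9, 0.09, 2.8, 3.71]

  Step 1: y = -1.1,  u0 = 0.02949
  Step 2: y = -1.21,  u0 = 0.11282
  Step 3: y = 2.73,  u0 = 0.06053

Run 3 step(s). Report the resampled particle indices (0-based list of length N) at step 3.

step 1: w=[0.0002, 0.0006, 0.1299, 0.7510, 0.1182, 0.0000, 0.0000]  mean=-0.9618  Neff=1.6809  idx=[2, 3, 3, 3, 3, 3, 4]
step 2: w=[0.0481, 0.1860, 0.1860, 0.1860, 0.1860, 0.1860, 0.0218]  mean=-0.9438  Neff=5.6887  idx=[1, 2, 2, 3, 4, 5, 5]
step 3: w=[0.1429, 0.1429, 0.1429, 0.1429, 0.1429, 0.1429, 0.1429]  mean=-0.9000  Neff=7.0000  idx=[0, 1, 2, 3, 4, 5, 6]

resampled_idx = [0, 1, 2, 3, 4, 5, 6]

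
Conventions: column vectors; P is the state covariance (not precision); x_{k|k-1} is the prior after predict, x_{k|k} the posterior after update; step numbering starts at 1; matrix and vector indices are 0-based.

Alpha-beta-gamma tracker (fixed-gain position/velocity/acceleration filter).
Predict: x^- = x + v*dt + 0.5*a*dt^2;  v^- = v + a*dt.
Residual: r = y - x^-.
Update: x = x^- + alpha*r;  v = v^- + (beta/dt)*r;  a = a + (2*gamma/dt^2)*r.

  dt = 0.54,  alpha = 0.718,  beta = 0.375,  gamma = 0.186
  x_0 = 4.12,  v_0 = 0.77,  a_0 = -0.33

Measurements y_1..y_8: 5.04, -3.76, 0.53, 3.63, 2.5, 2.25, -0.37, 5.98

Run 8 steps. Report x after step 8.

x_post = 5.3824

step 1: x_pred=4.4877  r=0.5523  x^+=4.8842  v^+=0.9754  a^+=0.3746
step 2: x_pred=5.4656  r=-9.2256  x^+=-1.1584  v^+=-5.2290  a^+=-11.3946
step 3: x_pred=-5.6434  r=6.1734  x^+=-1.2109  v^+=-7.0950  a^+=-3.5191
step 4: x_pred=-5.5553  r=9.1853  x^+=1.0397  v^+=-2.6167  a^+=8.1988
step 5: x_pred=0.8221  r=1.6779  x^+=2.0268  v^+=2.9759  a^+=10.3393
step 6: x_pred=5.1413  r=-2.8913  x^+=3.0653  v^+=6.5512  a^+=6.6508
step 7: x_pred=7.5727  r=-7.9427  x^+=1.8698  v^+=4.6269  a^+=-3.4818
step 8: x_pred=3.8607  r=2.1193  x^+=5.3824  v^+=4.2184  a^+=-0.7782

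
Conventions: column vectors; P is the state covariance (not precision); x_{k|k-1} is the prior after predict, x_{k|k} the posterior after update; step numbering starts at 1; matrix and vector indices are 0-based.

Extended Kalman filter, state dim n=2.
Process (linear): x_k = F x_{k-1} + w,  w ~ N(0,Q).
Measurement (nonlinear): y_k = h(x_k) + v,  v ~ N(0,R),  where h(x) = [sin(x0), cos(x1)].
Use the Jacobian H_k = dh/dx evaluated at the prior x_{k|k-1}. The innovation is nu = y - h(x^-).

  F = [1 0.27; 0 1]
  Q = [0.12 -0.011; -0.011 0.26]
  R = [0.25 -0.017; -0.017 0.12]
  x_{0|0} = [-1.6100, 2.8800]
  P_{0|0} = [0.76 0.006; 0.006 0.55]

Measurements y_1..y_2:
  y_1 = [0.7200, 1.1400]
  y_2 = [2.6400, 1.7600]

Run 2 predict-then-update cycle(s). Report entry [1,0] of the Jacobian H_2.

H_jac[1,0] = 0.0000

step 1: x^-=[-0.8324, 2.8800]  P^-=[0.9233 0.1435; 0.1435 0.8100]  H_jac=[0.6731 0.0000; 0.0000 -0.2586]  S=[0.6683 -0.0420; -0.0420 0.1742]  K=[0.9306 0.0112; 0.0700 -1.1858]  nu=[1.4595, 2.1060]  x^+=[0.5496, 0.4849]  P^+=[0.3454 0.0560; 0.0560 0.5548]
step 2: x^-=[0.6805, 0.4849]  P^-=[0.5360 0.1948; 0.1948 0.8148]  H_jac=[0.7773 0.0000; 0.0000 -0.4661]  S=[0.5738 -0.0876; -0.0876 0.2970]  K=[0.7114 -0.0959; 0.0719 -1.2574]  nu=[2.0108, 0.8753]  x^+=[2.0271, -0.4711]  P^+=[0.2309 0.0506; 0.0506 0.3263]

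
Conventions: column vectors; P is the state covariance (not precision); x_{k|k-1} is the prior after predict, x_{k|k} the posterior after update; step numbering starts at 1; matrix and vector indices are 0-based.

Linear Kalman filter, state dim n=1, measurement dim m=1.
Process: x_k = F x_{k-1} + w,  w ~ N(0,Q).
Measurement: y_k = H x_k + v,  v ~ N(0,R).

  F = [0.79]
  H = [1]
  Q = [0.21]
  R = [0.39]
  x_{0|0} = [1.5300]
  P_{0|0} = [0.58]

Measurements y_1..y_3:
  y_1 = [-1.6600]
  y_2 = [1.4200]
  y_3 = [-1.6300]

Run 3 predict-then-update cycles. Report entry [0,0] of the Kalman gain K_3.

step 1: x^-=[1.2087]  P^-=[0.5720]  S=[0.9620]  K=[0.5946]  nu=[-2.8687]  x^+=[-0.4970]  P^+=[0.2319]
step 2: x^-=[-0.3926]  P^-=[0.3547]  S=[0.7447]  K=[0.4763]  nu=[1.8126]  x^+=[0.4708]  P^+=[0.1858]
step 3: x^-=[0.3719]  P^-=[0.3259]  S=[0.7159]  K=[0.4553]  nu=[-2.0019]  x^+=[-0.5395]  P^+=[0.1776]

K[0,0] = 0.4553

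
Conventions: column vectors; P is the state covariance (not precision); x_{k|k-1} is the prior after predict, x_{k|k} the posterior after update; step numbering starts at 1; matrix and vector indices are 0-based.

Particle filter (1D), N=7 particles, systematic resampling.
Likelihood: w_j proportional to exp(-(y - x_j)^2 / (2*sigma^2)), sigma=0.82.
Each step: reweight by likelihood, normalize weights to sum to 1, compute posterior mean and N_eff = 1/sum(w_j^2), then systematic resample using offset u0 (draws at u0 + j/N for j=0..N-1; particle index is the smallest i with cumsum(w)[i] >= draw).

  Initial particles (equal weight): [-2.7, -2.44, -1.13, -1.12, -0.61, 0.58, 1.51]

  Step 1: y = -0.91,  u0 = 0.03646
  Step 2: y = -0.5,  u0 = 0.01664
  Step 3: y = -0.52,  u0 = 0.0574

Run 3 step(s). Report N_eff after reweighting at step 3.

N_eff = 6.8885

step 1: w=[0.0276, 0.0525, 0.2888, 0.2897, 0.2800, 0.0574, 0.0038]  mean=-0.9853  Neff=3.9588  idx=[1, 2, 2, 3, 3, 4, 4]
step 2: w=[0.0121, 0.1479, 0.1479, 0.1492, 0.1492, 0.1968, 0.1968]  mean=-0.9381  Neff=6.0271  idx=[1, 1, 2, 3, 4, 5, 6]
step 3: w=[0.1309, 0.1309, 0.1309, 0.1321, 0.1321, 0.1716, 0.1716]  mean=-0.9489  Neff=6.8885  idx=[0, 1, 2, 3, 4, 5, 6]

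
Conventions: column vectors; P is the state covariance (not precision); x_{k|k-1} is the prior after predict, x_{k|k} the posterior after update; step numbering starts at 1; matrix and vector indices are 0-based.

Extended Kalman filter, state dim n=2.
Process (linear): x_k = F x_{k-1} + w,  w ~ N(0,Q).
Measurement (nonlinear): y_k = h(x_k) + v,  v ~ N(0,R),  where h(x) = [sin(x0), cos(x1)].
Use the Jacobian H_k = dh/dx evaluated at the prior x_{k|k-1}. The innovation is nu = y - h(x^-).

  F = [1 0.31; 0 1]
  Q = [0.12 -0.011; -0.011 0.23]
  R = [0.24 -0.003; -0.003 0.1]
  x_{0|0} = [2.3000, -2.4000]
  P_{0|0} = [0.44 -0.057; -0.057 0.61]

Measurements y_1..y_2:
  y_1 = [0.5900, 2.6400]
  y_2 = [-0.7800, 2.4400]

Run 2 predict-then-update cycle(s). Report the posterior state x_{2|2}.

step 1: x^-=[1.5560, -2.4000]  P^-=[0.5833 0.1211; 0.1211 0.8400]  H_jac=[0.0148 0.0000; 0.0000 0.6755]  S=[0.2401 -0.0018; -0.0018 0.4833]  K=[0.0372 0.1694; 0.0162 1.1742]  nu=[-0.4099, 3.3774]  x^+=[2.1129, 1.5590]  P^+=[0.5691 0.0249; 0.0249 0.1738]
step 2: x^-=[2.5962, 1.5590]  P^-=[0.7212 0.0678; 0.0678 0.4038]  H_jac=[-0.8549 0.0000; 0.0000 -0.9999]  S=[0.7671 0.0549; 0.0549 0.5037]  K=[-0.8004 -0.0473; -0.0183 -0.7995]  nu=[-1.2988, 2.4282]  x^+=[3.5210, -0.3587]  P^+=[0.2245 0.0023; 0.0023 0.0799]

x_post = [3.5210, -0.3587]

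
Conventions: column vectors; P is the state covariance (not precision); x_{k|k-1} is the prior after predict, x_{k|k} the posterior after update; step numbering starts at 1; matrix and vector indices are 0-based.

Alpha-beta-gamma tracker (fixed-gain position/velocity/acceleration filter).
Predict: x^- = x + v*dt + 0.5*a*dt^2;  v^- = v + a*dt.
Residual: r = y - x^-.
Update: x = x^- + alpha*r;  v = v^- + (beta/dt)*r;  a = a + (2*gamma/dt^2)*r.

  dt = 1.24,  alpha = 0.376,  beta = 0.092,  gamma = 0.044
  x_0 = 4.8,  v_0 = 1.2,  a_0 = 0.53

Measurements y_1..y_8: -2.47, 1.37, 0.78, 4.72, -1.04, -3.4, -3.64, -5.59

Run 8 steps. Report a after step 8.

step 1: x_pred=6.6955  r=-9.1655  x^+=3.2492  v^+=1.1772  a^+=0.0054
step 2: x_pred=4.7131  r=-3.3431  x^+=3.4561  v^+=0.9359  a^+=-0.1859
step 3: x_pred=4.4737  r=-3.6937  x^+=3.0849  v^+=0.4313  a^+=-0.3973
step 4: x_pred=3.3143  r=1.4057  x^+=3.8428  v^+=0.0430  a^+=-0.3168
step 5: x_pred=3.6526  r=-4.6926  x^+=1.8882  v^+=-0.6981  a^+=-0.5854
step 6: x_pred=0.5725  r=-3.9725  x^+=-0.9212  v^+=-1.7187  a^+=-0.8128
step 7: x_pred=-3.6772  r=0.0372  x^+=-3.6632  v^+=-2.7238  a^+=-0.8106
step 8: x_pred=-7.6639  r=2.0739  x^+=-6.8841  v^+=-3.5751  a^+=-0.6919

a_post = -0.6919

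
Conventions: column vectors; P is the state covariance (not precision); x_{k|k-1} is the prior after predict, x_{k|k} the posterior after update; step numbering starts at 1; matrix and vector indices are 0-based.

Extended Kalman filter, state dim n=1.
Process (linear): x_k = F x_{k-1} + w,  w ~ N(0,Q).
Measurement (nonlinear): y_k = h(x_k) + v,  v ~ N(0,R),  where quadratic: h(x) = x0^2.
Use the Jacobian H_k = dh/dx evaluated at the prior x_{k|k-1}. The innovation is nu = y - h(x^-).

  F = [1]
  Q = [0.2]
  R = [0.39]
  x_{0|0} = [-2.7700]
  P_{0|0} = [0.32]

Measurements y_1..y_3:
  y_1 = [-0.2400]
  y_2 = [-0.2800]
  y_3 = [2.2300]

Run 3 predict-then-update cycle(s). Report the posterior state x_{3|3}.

x_post = [-1.3944]

step 1: x^-=[-2.7700]  P^-=[0.5200]  H_jac=[-5.5400]  S=[16.3496]  K=[-0.1762]  nu=[-7.9129]  x^+=[-1.3757]  P^+=[0.0124]
step 2: x^-=[-1.3757]  P^-=[0.2124]  H_jac=[-2.7515]  S=[1.9981]  K=[-0.2925]  nu=[-2.1727]  x^+=[-0.7402]  P^+=[0.0415]
step 3: x^-=[-0.7402]  P^-=[0.2415]  H_jac=[-1.4805]  S=[0.9192]  K=[-0.3889]  nu=[1.6820]  x^+=[-1.3944]  P^+=[0.1024]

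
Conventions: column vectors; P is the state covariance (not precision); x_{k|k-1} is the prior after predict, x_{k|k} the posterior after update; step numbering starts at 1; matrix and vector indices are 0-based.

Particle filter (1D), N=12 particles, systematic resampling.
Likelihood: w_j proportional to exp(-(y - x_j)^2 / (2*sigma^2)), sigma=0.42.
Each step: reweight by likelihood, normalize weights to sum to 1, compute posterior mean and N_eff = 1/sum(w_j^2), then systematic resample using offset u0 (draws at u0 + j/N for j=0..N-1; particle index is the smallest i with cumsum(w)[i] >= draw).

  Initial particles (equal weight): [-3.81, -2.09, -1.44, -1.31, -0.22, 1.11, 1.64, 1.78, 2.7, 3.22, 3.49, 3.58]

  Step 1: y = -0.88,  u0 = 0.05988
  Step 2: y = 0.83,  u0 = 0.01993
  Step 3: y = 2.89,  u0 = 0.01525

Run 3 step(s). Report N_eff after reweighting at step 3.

N_eff = 12.0000

step 1: w=[0.0000, 0.0120, 0.3138, 0.4520, 0.2221, 0.0000, 0.0000, 0.0000, 0.0000, 0.0000, 0.0000, 0.0000]  mean=-1.1181  Neff=2.8386  idx=[2, 2, 2, 2, 3, 3, 3, 3, 3, 4, 4, 4]
step 2: w=[0.0000, 0.0000, 0.0000, 0.0000, 0.0000, 0.0000, 0.0000, 0.0000, 0.0000, 0.3333, 0.3333, 0.3333]  mean=-0.2201  Neff=3.0006  idx=[9, 9, 9, 9, 10, 10, 10, 10, 11, 11, 11, 11]
step 3: w=[0.0833, 0.0833, 0.0833, 0.0833, 0.0833, 0.0833, 0.0833, 0.0833, 0.0833, 0.0833, 0.0833, 0.0833]  mean=-0.2200  Neff=12.0000  idx=[0, 1, 2, 3, 4, 5, 6, 7, 8, 9, 10, 11]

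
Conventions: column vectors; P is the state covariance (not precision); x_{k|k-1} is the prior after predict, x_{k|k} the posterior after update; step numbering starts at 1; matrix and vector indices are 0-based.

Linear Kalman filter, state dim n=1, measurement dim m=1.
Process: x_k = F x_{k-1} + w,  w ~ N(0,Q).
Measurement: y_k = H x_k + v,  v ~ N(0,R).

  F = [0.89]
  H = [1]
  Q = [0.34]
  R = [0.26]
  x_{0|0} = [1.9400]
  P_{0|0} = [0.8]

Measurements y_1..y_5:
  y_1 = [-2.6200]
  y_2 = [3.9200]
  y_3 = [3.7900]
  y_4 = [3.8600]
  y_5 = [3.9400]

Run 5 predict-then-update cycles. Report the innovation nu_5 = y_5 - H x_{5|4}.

step 1: x^-=[1.7266]  P^-=[0.9737]  S=[1.2337]  K=[0.7892]  nu=[-4.3466]  x^+=[-1.7039]  P^+=[0.2052]
step 2: x^-=[-1.5165]  P^-=[0.5025]  S=[0.7625]  K=[0.6590]  nu=[5.4365]  x^+=[2.0663]  P^+=[0.1713]
step 3: x^-=[1.8390]  P^-=[0.4757]  S=[0.7357]  K=[0.6466]  nu=[1.9510]  x^+=[3.1005]  P^+=[0.1681]
step 4: x^-=[2.7595]  P^-=[0.4732]  S=[0.7332]  K=[0.6454]  nu=[1.1005]  x^+=[3.4697]  P^+=[0.1678]
step 5: x^-=[3.0881]  P^-=[0.4729]  S=[0.7329]  K=[0.6453]  nu=[0.8519]  x^+=[3.6378]  P^+=[0.1678]

innov = [0.8519]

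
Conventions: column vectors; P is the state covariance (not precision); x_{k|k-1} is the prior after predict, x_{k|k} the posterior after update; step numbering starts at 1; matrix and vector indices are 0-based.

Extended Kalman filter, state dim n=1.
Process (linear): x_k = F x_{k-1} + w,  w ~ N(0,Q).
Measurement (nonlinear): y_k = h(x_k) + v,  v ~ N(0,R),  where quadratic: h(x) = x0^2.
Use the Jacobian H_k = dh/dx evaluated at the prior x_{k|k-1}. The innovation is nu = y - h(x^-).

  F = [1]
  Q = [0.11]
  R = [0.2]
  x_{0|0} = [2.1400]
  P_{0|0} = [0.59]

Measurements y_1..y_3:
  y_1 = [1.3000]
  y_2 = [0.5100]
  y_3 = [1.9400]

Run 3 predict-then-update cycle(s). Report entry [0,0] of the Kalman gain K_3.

K[0,0] = 0.3675

step 1: x^-=[2.1400]  P^-=[0.7000]  H_jac=[4.2800]  S=[13.0229]  K=[0.2301]  nu=[-3.2796]  x^+=[1.3855]  P^+=[0.0108]
step 2: x^-=[1.3855]  P^-=[0.1208]  H_jac=[2.7710]  S=[1.1272]  K=[0.2968]  nu=[-1.4096]  x^+=[0.9671]  P^+=[0.0214]
step 3: x^-=[0.9671]  P^-=[0.1314]  H_jac=[1.9341]  S=[0.6916]  K=[0.3675]  nu=[1.0048]  x^+=[1.3363]  P^+=[0.0380]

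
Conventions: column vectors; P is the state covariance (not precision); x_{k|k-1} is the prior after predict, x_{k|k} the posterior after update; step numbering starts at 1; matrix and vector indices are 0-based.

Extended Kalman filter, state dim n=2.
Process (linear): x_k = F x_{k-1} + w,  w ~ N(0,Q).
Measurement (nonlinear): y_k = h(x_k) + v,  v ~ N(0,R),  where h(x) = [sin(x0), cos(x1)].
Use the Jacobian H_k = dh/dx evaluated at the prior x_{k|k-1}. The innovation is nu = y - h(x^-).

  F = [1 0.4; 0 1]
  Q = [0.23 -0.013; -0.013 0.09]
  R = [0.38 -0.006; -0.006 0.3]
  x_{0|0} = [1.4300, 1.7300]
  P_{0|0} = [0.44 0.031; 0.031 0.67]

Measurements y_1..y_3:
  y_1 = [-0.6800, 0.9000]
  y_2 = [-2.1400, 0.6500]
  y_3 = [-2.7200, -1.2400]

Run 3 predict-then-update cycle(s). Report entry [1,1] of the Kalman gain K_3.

step 1: x^-=[2.1220, 1.7300]  P^-=[0.8020 0.2860; 0.2860 0.7600]  H_jac=[-0.5237 0.0000; 0.0000 -0.9874]  S=[0.6000 0.1419; 0.1419 1.0409]  K=[-0.6571 -0.1817; -0.0818 -0.7098]  nu=[-1.5319, 1.0585]  x^+=[2.9362, 1.1040]  P^+=[0.4747 0.0512; 0.0512 0.2152]
step 2: x^-=[3.3778, 1.1040]  P^-=[0.7801 0.1243; 0.1243 0.3052]  H_jac=[-0.9722 0.0000; 0.0000 -0.8930]  S=[1.1174 0.1019; 0.1019 0.5434]  K=[-0.6716 -0.0783; -0.0635 -0.4896]  nu=[-1.9059, 0.2000]  x^+=[4.6423, 1.1271]  P^+=[0.2620 0.0218; 0.0218 0.1641]
step 3: x^-=[5.0931, 1.1271]  P^-=[0.5357 0.0744; 0.0744 0.2541]  H_jac=[0.3716 0.0000; 0.0000 -0.9032]  S=[0.4540 -0.0310; -0.0310 0.5072]  K=[0.4312 -0.1062; 0.0302 -0.4505]  nu=[-1.7916, -1.6693]  x^+=[4.4977, 1.8251]  P^+=[0.4427 0.0381; 0.0381 0.1498]

K[1,1] = -0.4505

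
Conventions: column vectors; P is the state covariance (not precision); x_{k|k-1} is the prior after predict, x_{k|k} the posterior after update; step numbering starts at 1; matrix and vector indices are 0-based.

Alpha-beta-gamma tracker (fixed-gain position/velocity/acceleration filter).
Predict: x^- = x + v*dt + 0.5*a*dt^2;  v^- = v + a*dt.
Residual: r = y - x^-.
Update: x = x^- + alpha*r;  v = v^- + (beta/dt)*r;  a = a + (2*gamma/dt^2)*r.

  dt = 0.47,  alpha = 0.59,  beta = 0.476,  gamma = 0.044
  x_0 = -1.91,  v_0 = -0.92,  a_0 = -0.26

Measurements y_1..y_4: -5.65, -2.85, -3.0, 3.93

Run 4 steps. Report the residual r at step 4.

resid = 7.3869

step 1: x_pred=-2.3711  r=-3.2789  x^+=-4.3057  v^+=-4.3629  a^+=-1.5662
step 2: x_pred=-6.5292  r=3.6792  x^+=-4.3585  v^+=-1.3729  a^+=-0.1005
step 3: x_pred=-5.0148  r=2.0148  x^+=-3.8261  v^+=0.6204  a^+=0.7021
step 4: x_pred=-3.4569  r=7.3869  x^+=0.9014  v^+=8.4317  a^+=3.6449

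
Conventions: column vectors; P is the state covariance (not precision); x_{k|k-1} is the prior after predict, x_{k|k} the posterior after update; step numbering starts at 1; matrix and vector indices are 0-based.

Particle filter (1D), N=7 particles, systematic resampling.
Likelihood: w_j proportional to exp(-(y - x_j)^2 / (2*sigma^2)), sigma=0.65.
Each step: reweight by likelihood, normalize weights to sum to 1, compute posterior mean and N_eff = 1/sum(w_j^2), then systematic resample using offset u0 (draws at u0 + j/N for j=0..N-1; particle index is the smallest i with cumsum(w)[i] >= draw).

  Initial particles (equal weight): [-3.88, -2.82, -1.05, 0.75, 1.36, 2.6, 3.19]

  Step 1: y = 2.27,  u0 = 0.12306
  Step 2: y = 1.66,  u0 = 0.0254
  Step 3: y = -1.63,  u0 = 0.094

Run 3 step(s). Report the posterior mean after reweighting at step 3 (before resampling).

step 1: w=[0.0000, 0.0000, 0.0000, 0.0385, 0.2225, 0.5212, 0.2178]  mean=2.3813  Neff=2.7021  idx=[4, 5, 5, 5, 5, 6, 6]
step 2: w=[0.3699, 0.1446, 0.1446, 0.1446, 0.1446, 0.0258, 0.0258]  mean=2.1717  Neff=4.5076  idx=[0, 0, 0, 1, 2, 3, 4]
step 3: w=[0.3333, 0.3333, 0.3333, 0.0000, 0.0000, 0.0000, 0.0000]  mean=1.3600  Neff=3.0002  idx=[0, 0, 1, 1, 1, 2, 2]

post_mean = 1.3600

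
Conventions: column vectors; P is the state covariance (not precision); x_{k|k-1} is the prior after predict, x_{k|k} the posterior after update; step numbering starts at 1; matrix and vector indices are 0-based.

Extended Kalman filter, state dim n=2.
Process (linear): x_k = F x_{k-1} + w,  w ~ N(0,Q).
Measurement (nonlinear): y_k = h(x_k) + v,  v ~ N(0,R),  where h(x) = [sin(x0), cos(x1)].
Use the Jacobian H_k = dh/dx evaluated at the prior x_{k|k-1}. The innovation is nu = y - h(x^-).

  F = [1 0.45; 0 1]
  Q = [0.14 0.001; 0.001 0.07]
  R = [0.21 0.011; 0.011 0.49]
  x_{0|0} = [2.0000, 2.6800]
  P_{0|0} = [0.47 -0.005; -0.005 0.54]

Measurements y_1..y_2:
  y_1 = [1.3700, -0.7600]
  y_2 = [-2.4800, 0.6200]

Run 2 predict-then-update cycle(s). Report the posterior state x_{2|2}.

step 1: x^-=[3.2060, 2.6800]  P^-=[0.7148 0.2390; 0.2390 0.6100]  H_jac=[-0.9979 0.0000; 0.0000 -0.4454]  S=[0.9219 0.1172; 0.1172 0.6110]  K=[-0.7705 -0.0264; -0.2072 -0.4049]  nu=[1.4344, 0.1353]  x^+=[2.0973, 2.3280]  P^+=[0.1624 0.0481; 0.0481 0.4506]
step 2: x^-=[3.1449, 2.3280]  P^-=[0.4369 0.2518; 0.2518 0.5206]  H_jac=[-1.0000 0.0000; 0.0000 -0.7268]  S=[0.6469 0.1940; 0.1940 0.7650]  K=[-0.6533 -0.0735; -0.2608 -0.4284]  nu=[-2.4767, 1.3069]  x^+=[4.6669, 2.4139]  P^+=[0.1380 0.0595; 0.0595 0.2928]

x_post = [4.6669, 2.4139]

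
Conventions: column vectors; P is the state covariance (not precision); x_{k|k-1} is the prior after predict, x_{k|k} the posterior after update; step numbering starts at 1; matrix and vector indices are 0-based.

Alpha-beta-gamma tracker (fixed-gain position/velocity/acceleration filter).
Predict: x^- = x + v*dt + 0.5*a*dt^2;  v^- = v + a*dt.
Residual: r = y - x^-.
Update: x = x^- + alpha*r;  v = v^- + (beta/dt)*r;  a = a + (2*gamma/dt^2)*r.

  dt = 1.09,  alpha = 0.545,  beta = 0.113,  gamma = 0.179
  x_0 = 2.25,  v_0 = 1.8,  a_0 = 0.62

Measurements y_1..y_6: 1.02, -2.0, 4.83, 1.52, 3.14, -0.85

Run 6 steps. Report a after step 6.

a_post = 1.0410

step 1: x_pred=4.5803  r=-3.5603  x^+=2.6399  v^+=2.1067  a^+=-0.4528
step 2: x_pred=4.6673  r=-6.6673  x^+=1.0336  v^+=0.9220  a^+=-2.4618
step 3: x_pred=0.5761  r=4.2539  x^+=2.8945  v^+=-1.3204  a^+=-1.1800
step 4: x_pred=0.7543  r=0.7657  x^+=1.1716  v^+=-2.5272  a^+=-0.9493
step 5: x_pred=-2.1470  r=5.2870  x^+=0.7344  v^+=-3.0138  a^+=0.6438
step 6: x_pred=-2.1682  r=1.3182  x^+=-1.4498  v^+=-2.1754  a^+=1.0410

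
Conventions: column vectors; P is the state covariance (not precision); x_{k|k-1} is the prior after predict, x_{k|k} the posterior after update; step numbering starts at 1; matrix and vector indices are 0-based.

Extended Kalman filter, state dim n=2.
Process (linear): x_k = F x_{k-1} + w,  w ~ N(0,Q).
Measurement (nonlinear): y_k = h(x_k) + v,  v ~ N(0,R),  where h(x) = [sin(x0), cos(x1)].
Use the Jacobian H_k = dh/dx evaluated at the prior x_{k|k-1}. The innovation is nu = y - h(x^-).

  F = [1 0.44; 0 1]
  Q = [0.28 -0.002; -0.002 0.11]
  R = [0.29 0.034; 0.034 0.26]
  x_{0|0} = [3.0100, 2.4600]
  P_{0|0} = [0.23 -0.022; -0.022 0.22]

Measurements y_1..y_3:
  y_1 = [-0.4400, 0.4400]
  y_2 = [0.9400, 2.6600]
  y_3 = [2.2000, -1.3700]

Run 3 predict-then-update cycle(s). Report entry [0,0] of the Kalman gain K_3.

K[0,0] = -0.8662

step 1: x^-=[4.0924, 2.4600]  P^-=[0.5332 0.0728; 0.0728 0.3300]  H_jac=[-0.5810 0.0000; 0.0000 -0.6300]  S=[0.4700 0.0606; 0.0606 0.3910]  K=[-0.6572 -0.0154; -0.0218 -0.5284]  nu=[0.3739, 1.2166]  x^+=[3.8280, 1.8090]  P^+=[0.3289 0.0418; 0.0418 0.2192]
step 2: x^-=[4.6240, 1.8090]  P^-=[0.6881 0.1363; 0.1363 0.3292]  H_jac=[-0.0883 0.0000; 0.0000 -0.9718]  S=[0.2954 0.0457; 0.0457 0.5709]  K=[-0.1720 -0.2182; 0.0465 -0.5641]  nu=[1.9361, 2.8960]  x^+=[3.6592, 0.2654]  P^+=[0.6488 0.0644; 0.0644 0.1493]
step 3: x^-=[3.7759, 0.2654]  P^-=[1.0144 0.1281; 0.1281 0.2593]  H_jac=[-0.8055 0.0000; 0.0000 -0.2623]  S=[0.9481 0.0611; 0.0611 0.2778]  K=[-0.8662 0.0694; -0.0944 -0.2241]  nu=[2.7927, -2.3350]  x^+=[1.1947, 0.5251]  P^+=[0.3090 0.0434; 0.0434 0.2343]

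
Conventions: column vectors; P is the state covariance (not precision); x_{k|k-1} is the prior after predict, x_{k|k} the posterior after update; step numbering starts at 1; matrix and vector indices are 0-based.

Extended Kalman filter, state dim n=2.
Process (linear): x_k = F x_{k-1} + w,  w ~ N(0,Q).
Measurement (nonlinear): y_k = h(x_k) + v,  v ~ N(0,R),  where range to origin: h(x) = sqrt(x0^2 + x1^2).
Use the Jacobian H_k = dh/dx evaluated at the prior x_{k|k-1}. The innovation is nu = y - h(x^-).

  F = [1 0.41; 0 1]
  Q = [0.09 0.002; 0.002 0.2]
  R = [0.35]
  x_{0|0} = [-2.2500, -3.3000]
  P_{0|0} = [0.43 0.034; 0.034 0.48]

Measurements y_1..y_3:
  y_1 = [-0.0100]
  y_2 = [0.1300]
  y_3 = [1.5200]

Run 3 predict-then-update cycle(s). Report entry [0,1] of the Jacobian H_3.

H_jac[0,1] = -0.2329

step 1: x^-=[-3.6030, -3.3000]  P^-=[0.6286 0.2328; 0.2328 0.6800]  H_jac=[-0.7374 -0.6754]  S=[1.2339]  K=[-0.5031; -0.5113]  nu=[-4.8959]  x^+=[-1.1400, -0.7966]  P^+=[0.3163 -0.0846; -0.0846 0.3574]
step 2: x^-=[-1.4666, -0.7966]  P^-=[0.3970 0.0639; 0.0639 0.5574]  H_jac=[-0.8788 -0.4773]  S=[0.8371]  K=[-0.4531; -0.3849]  nu=[-1.5389]  x^+=[-0.7692, -0.2043]  P^+=[0.2251 -0.0821; -0.0821 0.4334]
step 3: x^-=[-0.8530, -0.2043]  P^-=[0.3206 0.0976; 0.0976 0.6334]  H_jac=[-0.9725 -0.2329]  S=[0.7318]  K=[-0.4571; -0.3313]  nu=[0.6429]  x^+=[-1.1469, -0.4172]  P^+=[0.1677 -0.0132; -0.0132 0.5531]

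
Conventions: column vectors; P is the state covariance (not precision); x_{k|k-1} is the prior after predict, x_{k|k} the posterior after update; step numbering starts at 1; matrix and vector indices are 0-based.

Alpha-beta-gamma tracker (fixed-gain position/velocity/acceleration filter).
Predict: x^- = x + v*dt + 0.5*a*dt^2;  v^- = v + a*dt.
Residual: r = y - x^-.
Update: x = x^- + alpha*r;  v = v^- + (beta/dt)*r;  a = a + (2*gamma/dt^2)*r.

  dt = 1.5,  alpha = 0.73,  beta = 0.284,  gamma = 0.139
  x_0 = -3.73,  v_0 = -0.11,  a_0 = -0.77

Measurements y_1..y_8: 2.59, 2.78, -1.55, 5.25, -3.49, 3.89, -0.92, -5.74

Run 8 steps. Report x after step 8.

x_post = -4.6057

step 1: x_pred=-4.7613  r=7.3513  x^+=0.6052  v^+=0.1268  a^+=0.1383
step 2: x_pred=0.9510  r=1.8290  x^+=2.2862  v^+=0.6806  a^+=0.3643
step 3: x_pred=3.7168  r=-5.2668  x^+=-0.1280  v^+=0.2298  a^+=-0.2865
step 4: x_pred=-0.1056  r=5.3556  x^+=3.8040  v^+=0.8141  a^+=0.3752
step 5: x_pred=5.4472  r=-8.9372  x^+=-1.0769  v^+=-0.3152  a^+=-0.7290
step 6: x_pred=-2.3699  r=6.2599  x^+=2.1998  v^+=-0.2235  a^+=0.0444
step 7: x_pred=1.9146  r=-2.8346  x^+=-0.1547  v^+=-0.6935  a^+=-0.3058
step 8: x_pred=-1.5390  r=-4.2010  x^+=-4.6057  v^+=-1.9476  a^+=-0.8249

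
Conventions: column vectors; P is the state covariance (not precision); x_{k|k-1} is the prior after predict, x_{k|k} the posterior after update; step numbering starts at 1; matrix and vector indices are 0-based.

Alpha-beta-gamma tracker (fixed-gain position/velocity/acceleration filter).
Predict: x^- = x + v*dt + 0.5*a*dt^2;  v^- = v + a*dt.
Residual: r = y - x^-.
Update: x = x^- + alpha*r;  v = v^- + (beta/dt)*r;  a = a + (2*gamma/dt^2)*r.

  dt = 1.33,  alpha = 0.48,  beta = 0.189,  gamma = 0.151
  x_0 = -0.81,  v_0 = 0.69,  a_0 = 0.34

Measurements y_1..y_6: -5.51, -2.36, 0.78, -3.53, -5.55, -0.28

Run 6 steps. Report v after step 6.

step 1: x_pred=0.4084  r=-5.9184  x^+=-2.4324  v^+=0.3012  a^+=-0.6704
step 2: x_pred=-2.6248  r=0.2648  x^+=-2.4977  v^+=-0.5529  a^+=-0.6252
step 3: x_pred=-3.7860  r=4.5660  x^+=-1.5943  v^+=-0.7356  a^+=0.1543
step 4: x_pred=-2.4361  r=-1.0939  x^+=-2.9612  v^+=-0.6858  a^+=-0.0324
step 5: x_pred=-3.9019  r=-1.6481  x^+=-4.6930  v^+=-0.9631  a^+=-0.3138
step 6: x_pred=-6.2514  r=5.9714  x^+=-3.3851  v^+=-0.5319  a^+=0.7057

v_post = -0.5319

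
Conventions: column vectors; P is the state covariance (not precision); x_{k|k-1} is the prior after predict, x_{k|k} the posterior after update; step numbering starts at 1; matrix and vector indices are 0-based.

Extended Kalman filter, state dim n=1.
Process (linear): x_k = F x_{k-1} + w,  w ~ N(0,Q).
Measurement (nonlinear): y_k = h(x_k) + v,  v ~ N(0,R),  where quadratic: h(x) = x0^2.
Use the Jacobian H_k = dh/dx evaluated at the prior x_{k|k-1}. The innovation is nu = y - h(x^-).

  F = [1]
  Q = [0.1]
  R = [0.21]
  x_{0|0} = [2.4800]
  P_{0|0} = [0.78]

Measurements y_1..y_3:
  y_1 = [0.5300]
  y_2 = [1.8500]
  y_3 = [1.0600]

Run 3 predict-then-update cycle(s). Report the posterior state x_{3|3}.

step 1: x^-=[2.4800]  P^-=[0.8800]  H_jac=[4.9600]  S=[21.8594]  K=[0.1997]  nu=[-5.6204]  x^+=[1.3577]  P^+=[0.0085]
step 2: x^-=[1.3577]  P^-=[0.1085]  H_jac=[2.7155]  S=[1.0097]  K=[0.2917]  nu=[0.0065]  x^+=[1.3596]  P^+=[0.0226]
step 3: x^-=[1.3596]  P^-=[0.1226]  H_jac=[2.7193]  S=[1.1162]  K=[0.2986]  nu=[-0.7886]  x^+=[1.1242]  P^+=[0.0231]

x_post = [1.1242]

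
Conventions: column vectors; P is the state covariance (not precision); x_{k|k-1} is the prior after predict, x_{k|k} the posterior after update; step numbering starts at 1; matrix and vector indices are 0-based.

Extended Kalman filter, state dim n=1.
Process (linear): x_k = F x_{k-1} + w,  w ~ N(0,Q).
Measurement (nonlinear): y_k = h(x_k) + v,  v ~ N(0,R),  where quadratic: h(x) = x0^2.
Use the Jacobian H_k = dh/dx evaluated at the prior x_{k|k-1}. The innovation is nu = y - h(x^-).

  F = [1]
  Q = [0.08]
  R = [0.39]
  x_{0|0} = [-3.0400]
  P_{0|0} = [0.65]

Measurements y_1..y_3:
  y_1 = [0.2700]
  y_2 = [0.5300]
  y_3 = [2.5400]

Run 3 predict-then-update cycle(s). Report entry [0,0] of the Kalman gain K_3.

step 1: x^-=[-3.0400]  P^-=[0.7300]  H_jac=[-6.0800]  S=[27.3755]  K=[-0.1621]  nu=[-8.9716]  x^+=[-1.5854]  P^+=[0.0104]
step 2: x^-=[-1.5854]  P^-=[0.0904]  H_jac=[-3.1709]  S=[1.2989]  K=[-0.2207]  nu=[-1.9836]  x^+=[-1.1477]  P^+=[0.0271]
step 3: x^-=[-1.1477]  P^-=[0.1071]  H_jac=[-2.2954]  S=[0.9545]  K=[-0.2577]  nu=[1.2228]  x^+=[-1.4628]  P^+=[0.0438]

K[0,0] = -0.2577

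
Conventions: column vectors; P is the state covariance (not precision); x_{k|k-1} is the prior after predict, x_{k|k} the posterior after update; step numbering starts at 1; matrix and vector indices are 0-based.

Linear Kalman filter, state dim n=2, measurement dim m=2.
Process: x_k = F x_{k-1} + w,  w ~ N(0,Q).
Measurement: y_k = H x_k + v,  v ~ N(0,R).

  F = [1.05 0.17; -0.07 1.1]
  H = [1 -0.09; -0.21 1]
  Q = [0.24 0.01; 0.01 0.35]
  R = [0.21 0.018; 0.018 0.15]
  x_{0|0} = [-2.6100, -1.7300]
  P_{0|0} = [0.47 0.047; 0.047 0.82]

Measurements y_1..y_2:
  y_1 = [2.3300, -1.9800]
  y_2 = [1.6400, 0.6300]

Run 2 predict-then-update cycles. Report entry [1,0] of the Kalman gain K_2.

step 1: x^-=[-3.0346, -1.7203]  P^-=[0.7987 0.1825; 0.1825 1.3373]  S=[0.9866 -0.0841; -0.0841 1.4458]  K=[0.7977 0.0566; 0.1403 0.9066]  nu=[5.2098, -0.8970]  x^+=[1.0702, -1.8026]  P^+=[0.1739 0.0594; 0.0594 0.1510]
step 2: x^-=[0.8173, -2.0578]  P^-=[0.4572 0.0933; 0.0933 0.5244]  S=[0.6547 -0.0301; -0.0301 0.6554]  K=[0.6868 0.0275; 0.1061 0.7751]  nu=[0.6375, 2.8594]  x^+=[1.3337, 0.2263]  P^+=[0.1490 0.0478; 0.0478 0.1282]

K[1,0] = 0.1061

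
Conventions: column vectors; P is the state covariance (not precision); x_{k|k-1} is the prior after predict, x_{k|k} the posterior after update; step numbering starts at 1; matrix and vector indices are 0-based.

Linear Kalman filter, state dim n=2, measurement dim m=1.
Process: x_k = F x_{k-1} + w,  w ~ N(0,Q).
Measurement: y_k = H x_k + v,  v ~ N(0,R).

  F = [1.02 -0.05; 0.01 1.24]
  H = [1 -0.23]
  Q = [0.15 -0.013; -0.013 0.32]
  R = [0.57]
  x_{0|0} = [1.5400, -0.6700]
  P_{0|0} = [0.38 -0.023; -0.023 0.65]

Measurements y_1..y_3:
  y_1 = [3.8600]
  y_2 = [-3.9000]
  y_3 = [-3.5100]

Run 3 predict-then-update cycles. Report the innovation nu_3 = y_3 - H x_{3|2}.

innov = [-3.0934]

step 1: x^-=[1.6043, -0.8154]  P^-=[0.5493 -0.0785; -0.0785 1.3189]  S=[1.2252]  K=[0.4631; -0.3117]  nu=[2.0682]  x^+=[2.5620, -1.4600]  P^+=[0.2866 0.0983; 0.0983 1.1999]
step 2: x^-=[2.6863, -1.7847]  P^-=[0.4411 0.0398; 0.0398 2.1674]  S=[1.1075]  K=[0.3900; -0.4142]  nu=[-6.9968]  x^+=[-0.0428, 1.1130]  P^+=[0.2726 0.2187; 0.2187 1.9775]
step 3: x^-=[-0.0993, 1.3797]  P^-=[0.4163 0.1437; 0.1437 3.3660]  S=[1.0982]  K=[0.3489; -0.5741]  nu=[-3.0934]  x^+=[-1.1787, 3.1555]  P^+=[0.2826 0.3637; 0.3637 3.0041]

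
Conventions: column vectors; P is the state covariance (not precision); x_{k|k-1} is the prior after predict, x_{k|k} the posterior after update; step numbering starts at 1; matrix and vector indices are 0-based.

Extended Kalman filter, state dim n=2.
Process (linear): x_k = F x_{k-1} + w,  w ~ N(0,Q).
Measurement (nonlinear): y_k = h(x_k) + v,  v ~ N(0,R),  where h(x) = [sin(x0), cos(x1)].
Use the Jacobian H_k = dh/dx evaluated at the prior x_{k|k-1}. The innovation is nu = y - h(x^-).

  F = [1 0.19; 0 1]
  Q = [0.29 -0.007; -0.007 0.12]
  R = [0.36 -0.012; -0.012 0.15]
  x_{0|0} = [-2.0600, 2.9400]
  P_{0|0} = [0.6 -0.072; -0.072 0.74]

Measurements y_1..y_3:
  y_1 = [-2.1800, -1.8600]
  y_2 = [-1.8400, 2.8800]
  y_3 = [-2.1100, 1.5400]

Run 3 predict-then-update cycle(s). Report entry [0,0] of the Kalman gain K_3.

K[0,0] = 0.7024

step 1: x^-=[-1.5014, 2.9400]  P^-=[0.8894 0.0616; 0.0616 0.8600]  H_jac=[0.0693 0.0000; 0.0000 -0.2002]  S=[0.3643 -0.0129; -0.0129 0.1845]  K=[0.1673 -0.0552; -0.0213 -0.9349]  nu=[-1.1824, -0.8803]  x^+=[-1.6507, 3.7881]  P^+=[0.8784 0.0514; 0.0514 0.6991]
step 2: x^-=[-0.9309, 3.7881]  P^-=[1.2131 0.1772; 0.1772 0.8191]  H_jac=[0.5971 0.0000; 0.0000 0.6024]  S=[0.7925 0.0517; 0.0517 0.4472]  K=[0.9053 0.1340; 0.0620 1.0961]  nu=[-1.0378, 3.6782]  x^+=[-1.3777, 7.7555]  P^+=[0.5431 0.0153; 0.0153 0.2717]
step 3: x^-=[0.0959, 7.7555]  P^-=[0.8487 0.0599; 0.0599 0.3917]  H_jac=[0.9954 0.0000; 0.0000 -0.9952]  S=[1.2010 -0.0714; -0.0714 0.5379]  K=[0.7024 -0.0177; 0.0067 -0.7238]  nu=[-2.2057, 1.4417]  x^+=[-1.4790, 6.6973]  P^+=[0.2543 0.0111; 0.0111 0.1092]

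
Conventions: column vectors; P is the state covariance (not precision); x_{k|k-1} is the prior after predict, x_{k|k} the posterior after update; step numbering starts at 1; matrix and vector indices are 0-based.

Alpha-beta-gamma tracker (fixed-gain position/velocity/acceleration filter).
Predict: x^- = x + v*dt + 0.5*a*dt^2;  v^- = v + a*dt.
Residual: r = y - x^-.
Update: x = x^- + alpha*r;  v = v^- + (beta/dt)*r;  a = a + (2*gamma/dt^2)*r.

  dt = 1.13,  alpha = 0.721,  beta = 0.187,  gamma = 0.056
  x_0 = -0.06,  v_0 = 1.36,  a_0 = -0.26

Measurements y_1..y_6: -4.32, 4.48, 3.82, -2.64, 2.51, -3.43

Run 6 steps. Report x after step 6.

step 1: x_pred=1.3108  r=-5.6308  x^+=-2.7490  v^+=0.1344  a^+=-0.7539
step 2: x_pred=-3.0785  r=7.5585  x^+=2.3712  v^+=0.5333  a^+=-0.0909
step 3: x_pred=2.9158  r=0.9042  x^+=3.5677  v^+=0.5802  a^+=-0.0116
step 4: x_pred=4.2159  r=-6.8559  x^+=-0.7272  v^+=-0.5675  a^+=-0.6130
step 5: x_pred=-1.7598  r=4.2698  x^+=1.3187  v^+=-0.5535  a^+=-0.2384
step 6: x_pred=0.5410  r=-3.9710  x^+=-2.3221  v^+=-1.4801  a^+=-0.5868

x_post = -2.3221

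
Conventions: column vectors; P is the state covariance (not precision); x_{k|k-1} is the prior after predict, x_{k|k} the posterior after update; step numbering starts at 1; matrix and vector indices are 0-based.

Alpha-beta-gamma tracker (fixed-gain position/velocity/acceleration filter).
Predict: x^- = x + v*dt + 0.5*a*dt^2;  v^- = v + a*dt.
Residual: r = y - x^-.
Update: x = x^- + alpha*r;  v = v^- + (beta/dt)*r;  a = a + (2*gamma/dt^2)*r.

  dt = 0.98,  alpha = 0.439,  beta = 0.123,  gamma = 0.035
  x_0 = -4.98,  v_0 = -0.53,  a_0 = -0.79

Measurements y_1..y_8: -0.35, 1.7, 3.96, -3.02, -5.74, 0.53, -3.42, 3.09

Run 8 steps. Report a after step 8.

step 1: x_pred=-5.8788  r=5.5288  x^+=-3.4516  v^+=-0.6103  a^+=-0.3870
step 2: x_pred=-4.2356  r=5.9356  x^+=-1.6299  v^+=-0.2446  a^+=0.0456
step 3: x_pred=-1.8477  r=5.8077  x^+=0.7019  v^+=0.5290  a^+=0.4689
step 4: x_pred=1.4455  r=-4.4655  x^+=-0.5149  v^+=0.4281  a^+=0.1434
step 5: x_pred=-0.0265  r=-5.7135  x^+=-2.5347  v^+=-0.1485  a^+=-0.2730
step 6: x_pred=-2.8114  r=3.3414  x^+=-1.3445  v^+=0.0033  a^+=-0.0295
step 7: x_pred=-1.3554  r=-2.0646  x^+=-2.2618  v^+=-0.2847  a^+=-0.1800
step 8: x_pred=-2.6272  r=5.7172  x^+=-0.1173  v^+=0.2565  a^+=0.2367

a_post = 0.2367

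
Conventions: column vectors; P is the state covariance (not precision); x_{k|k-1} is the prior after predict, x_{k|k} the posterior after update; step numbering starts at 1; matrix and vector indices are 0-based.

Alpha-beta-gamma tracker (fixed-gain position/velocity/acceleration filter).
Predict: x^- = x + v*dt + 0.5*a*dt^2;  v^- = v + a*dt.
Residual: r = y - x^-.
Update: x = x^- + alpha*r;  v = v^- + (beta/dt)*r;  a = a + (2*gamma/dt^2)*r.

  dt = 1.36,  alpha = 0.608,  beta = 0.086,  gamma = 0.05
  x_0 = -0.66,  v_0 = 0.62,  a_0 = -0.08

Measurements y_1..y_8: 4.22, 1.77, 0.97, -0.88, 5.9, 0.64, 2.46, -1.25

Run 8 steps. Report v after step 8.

step 1: x_pred=0.1092  r=4.1108  x^+=2.6086  v^+=0.7711  a^+=0.1423
step 2: x_pred=3.7889  r=-2.0189  x^+=2.5614  v^+=0.8369  a^+=0.0331
step 3: x_pred=3.7303  r=-2.7603  x^+=2.0520  v^+=0.7074  a^+=-0.1161
step 4: x_pred=2.9067  r=-3.7867  x^+=0.6044  v^+=0.3100  a^+=-0.3209
step 5: x_pred=0.7293  r=5.1707  x^+=3.8731  v^+=0.2006  a^+=-0.0413
step 6: x_pred=4.1077  r=-3.4677  x^+=1.9993  v^+=-0.0748  a^+=-0.2288
step 7: x_pred=1.6860  r=0.7740  x^+=2.1566  v^+=-0.3371  a^+=-0.1869
step 8: x_pred=1.5253  r=-2.7753  x^+=-0.1621  v^+=-0.7668  a^+=-0.3370

v_post = -0.7668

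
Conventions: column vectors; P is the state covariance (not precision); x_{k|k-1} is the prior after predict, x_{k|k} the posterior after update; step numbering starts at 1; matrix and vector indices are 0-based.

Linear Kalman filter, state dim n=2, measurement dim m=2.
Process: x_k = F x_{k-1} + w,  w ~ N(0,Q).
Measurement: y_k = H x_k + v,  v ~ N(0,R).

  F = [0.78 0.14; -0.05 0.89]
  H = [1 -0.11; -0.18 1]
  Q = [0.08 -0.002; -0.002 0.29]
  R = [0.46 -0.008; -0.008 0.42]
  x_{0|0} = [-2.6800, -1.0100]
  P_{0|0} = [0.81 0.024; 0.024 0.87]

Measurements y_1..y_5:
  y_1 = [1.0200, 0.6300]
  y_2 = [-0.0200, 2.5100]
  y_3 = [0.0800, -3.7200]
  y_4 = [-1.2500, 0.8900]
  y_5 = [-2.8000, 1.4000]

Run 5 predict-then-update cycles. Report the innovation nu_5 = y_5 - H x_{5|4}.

innov = [-2.4322, 1.4453]

step 1: x^-=[-2.2318, -0.7649]  P^-=[0.5951 0.0913; 0.0913 0.9790]  S=[1.0469 -0.1297; -0.1297 1.3854]  K=[0.5640 0.0414; 0.0713 0.7015]  nu=[3.1677, 0.9932]  x^+=[-0.4042, 0.1575]  P^+=[0.2658 0.0607; 0.0607 0.3050]
step 2: x^-=[-0.2932, 0.1604]  P^-=[0.2609 0.0674; 0.0674 0.5268]  S=[0.7125 -0.0442; -0.0442 0.9310]  K=[0.3583 0.0389; 0.0477 0.5551]  nu=[0.2908, 2.2969]  x^+=[-0.0996, 1.4492]  P^+=[0.1693 0.0440; 0.0440 0.2407]
step 3: x^-=[0.1252, 1.2948]  P^-=[0.1973 0.0516; 0.0516 0.4771]  S=[0.6518 -0.0434; -0.0434 0.8850]  K=[0.2962 0.0327; 0.0339 0.5303]  nu=[0.0972, -4.9922]  x^+=[-0.0092, -1.3495]  P^+=[0.1400 0.0366; 0.0366 0.2291]
step 4: x^-=[-0.1961, -1.2006]  P^-=[0.1777 0.0462; 0.0462 0.4685]  S=[0.6332 -0.0444; -0.0444 0.8777]  K=[0.2747 0.0301; 0.0284 0.5258]  nu=[-1.1860, 2.0553]  x^+=[-0.4600, -0.1536]  P^+=[0.1298 0.0338; 0.0338 0.2267]
step 5: x^-=[-0.3803, -0.1137]  P^-=[0.1708 0.0444; 0.0444 0.4669]  S=[0.6267 -0.0448; -0.0448 0.8764]  K=[0.2669 0.0292; 0.0265 0.5249]  nu=[-2.4322, 1.4453]  x^+=[-0.9871, 0.5806]  P^+=[0.1261 0.0329; 0.0329 0.2262]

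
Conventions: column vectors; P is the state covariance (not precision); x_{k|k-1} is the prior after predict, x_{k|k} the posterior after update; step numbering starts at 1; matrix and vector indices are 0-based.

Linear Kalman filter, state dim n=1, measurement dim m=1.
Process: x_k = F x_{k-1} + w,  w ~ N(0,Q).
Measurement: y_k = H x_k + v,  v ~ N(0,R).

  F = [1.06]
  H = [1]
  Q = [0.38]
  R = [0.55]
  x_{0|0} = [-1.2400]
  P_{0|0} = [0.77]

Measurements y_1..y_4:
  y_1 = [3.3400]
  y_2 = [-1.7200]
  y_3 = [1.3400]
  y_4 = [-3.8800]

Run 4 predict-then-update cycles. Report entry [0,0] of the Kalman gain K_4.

K[0,0] = 0.5723

step 1: x^-=[-1.3144]  P^-=[1.2452]  S=[1.7952]  K=[0.6936]  nu=[4.6544]  x^+=[1.9140]  P^+=[0.3815]
step 2: x^-=[2.0288]  P^-=[0.8086]  S=[1.3586]  K=[0.5952]  nu=[-3.7488]  x^+=[-0.2024]  P^+=[0.3274]
step 3: x^-=[-0.2146]  P^-=[0.7478]  S=[1.2978]  K=[0.5762]  nu=[1.5546]  x^+=[0.6812]  P^+=[0.3169]
step 4: x^-=[0.7221]  P^-=[0.7361]  S=[1.2861]  K=[0.5723]  nu=[-4.6021]  x^+=[-1.9119]  P^+=[0.3148]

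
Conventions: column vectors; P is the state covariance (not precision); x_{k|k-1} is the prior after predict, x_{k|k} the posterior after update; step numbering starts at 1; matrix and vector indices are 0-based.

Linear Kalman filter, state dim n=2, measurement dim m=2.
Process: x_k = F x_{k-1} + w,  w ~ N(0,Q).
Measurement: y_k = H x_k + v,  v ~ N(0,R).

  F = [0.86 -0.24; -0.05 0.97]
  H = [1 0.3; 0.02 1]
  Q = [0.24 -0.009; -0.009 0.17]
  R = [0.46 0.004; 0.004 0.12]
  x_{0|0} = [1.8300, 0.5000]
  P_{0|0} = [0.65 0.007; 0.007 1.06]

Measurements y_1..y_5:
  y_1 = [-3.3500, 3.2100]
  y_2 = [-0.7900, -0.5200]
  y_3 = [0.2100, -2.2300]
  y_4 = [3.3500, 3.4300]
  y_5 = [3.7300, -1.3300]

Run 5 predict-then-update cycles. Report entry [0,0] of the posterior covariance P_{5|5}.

step 1: x^-=[1.4538, 0.3935]  P^-=[0.7789 -0.2778; -0.2778 1.1683]  S=[1.1774 0.0906; 0.0906 1.2775]  K=[0.6099 -0.2485; -0.0083 0.9108]  nu=[-4.9219, 2.7874]  x^+=[-2.2408, 2.9733]  P^+=[0.2895 -0.0332; -0.0332 0.1099]
step 2: x^-=[-2.6406, 2.9961]  P^-=[0.4741 -0.0751; -0.0751 0.2774]  S=[0.9140 0.0211; 0.0211 0.3946]  K=[0.4985 -0.1930; -0.0073 0.6996]  nu=[0.9518, -3.4633]  x^+=[-1.4976, 0.5663]  P^+=[0.2363 -0.0259; -0.0259 0.0844]
step 3: x^-=[-1.4238, 0.6242]  P^-=[0.4303 -0.0607; -0.0607 0.2526]  S=[0.8766 0.0273; 0.0273 0.3703]  K=[0.4756 -0.1758; -0.0040 0.6790]  nu=[1.4466, -2.8257]  x^+=[-0.2391, -1.3003]  P^+=[0.2252 -0.0237; -0.0237 0.0819]
step 4: x^-=[0.1065, -1.2494]  P^-=[0.4210 -0.0578; -0.0578 0.2500]  S=[0.8689 0.0293; 0.0293 0.3678]  K=[0.4704 -0.1717; -0.0030 0.6767]  nu=[3.6184, 4.6772]  x^+=[1.0055, 1.9047]  P^+=[0.2227 -0.0232; -0.0232 0.0817]
step 5: x^-=[0.4076, 1.7973]  P^-=[0.4189 -0.0572; -0.0572 0.2496]  S=[0.8671 0.0297; 0.0297 0.3675]  K=[0.4692 -0.1708; -0.0028 0.6764]  nu=[2.7832, -3.1354]  x^+=[2.2491, -0.3311]  P^+=[0.2221 -0.0231; -0.0231 0.0816]

P_post[0,0] = 0.2221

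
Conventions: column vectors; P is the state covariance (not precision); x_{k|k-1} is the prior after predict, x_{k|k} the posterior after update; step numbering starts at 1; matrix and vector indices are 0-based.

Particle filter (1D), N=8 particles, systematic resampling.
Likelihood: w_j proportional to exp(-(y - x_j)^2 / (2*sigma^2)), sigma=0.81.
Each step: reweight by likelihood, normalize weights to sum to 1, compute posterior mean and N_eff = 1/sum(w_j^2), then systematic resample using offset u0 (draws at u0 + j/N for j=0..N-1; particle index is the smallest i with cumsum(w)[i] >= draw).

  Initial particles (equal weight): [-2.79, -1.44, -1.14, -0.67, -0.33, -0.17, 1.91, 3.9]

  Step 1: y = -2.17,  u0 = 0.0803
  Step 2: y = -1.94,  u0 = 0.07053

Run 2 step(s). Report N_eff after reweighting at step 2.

N_eff = 7.1912

step 1: w=[0.3452, 0.3083, 0.2062, 0.0833, 0.0351, 0.0220, 0.0000, 0.0000]  mean=-1.7133  Neff=3.7682  idx=[0, 0, 0, 1, 1, 2, 2, 4]
step 2: w=[0.1214, 0.1214, 0.1214, 0.1740, 0.1740, 0.1293, 0.1293, 0.0292]  mean=-1.8217  Neff=7.1912  idx=[0, 1, 2, 3, 4, 4, 5, 6]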